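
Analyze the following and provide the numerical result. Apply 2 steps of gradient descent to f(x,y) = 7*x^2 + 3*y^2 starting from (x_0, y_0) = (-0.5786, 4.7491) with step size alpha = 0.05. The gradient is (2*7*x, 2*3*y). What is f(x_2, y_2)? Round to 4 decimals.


Gradient descent on f(x,y) = 7*x^2 + 3*y^2.
Starting point: (-0.5786, 4.7491), alpha = 0.05
Step 1: grad_x = 2*7*-0.5786 = -8.1004, grad_y = 2*3*4.7491 = 28.4946
  x_1 = -0.5786 - 0.05*-8.1004 = -0.1736
  y_1 = 4.7491 - 0.05*28.4946 = 3.3244
Step 2: grad_x = 2*7*-0.1736 = -2.4301, grad_y = 2*3*3.3244 = 19.9462
  x_2 = -0.1736 - 0.05*-2.4301 = -0.0521
  y_2 = 3.3244 - 0.05*19.9462 = 2.3271
f(-0.0521, 2.3271) = 7*(-0.0521)^2 + 3*2.3271^2 = 16.2646


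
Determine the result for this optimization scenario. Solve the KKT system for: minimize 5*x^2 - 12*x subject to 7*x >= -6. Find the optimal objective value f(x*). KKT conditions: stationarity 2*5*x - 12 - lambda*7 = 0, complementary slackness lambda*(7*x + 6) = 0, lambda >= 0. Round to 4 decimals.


Step 1: Try lambda = 0 (constraint inactive).
Stationarity: 2*5*x - 12 = 0
x* = 12/(2*5) = 1.2
Check constraint: 7*1.2 = 8.4 >= -6 -- satisfied.
Step 2: Compute optimal value.
f(x*) = 5*1.2^2 - 12*1.2 = -7.2


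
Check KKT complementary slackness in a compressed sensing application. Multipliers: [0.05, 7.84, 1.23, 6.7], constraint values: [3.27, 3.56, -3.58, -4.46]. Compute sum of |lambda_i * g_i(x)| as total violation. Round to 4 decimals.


KKT complementary slackness check:
lambda_1 * g_1 = 0.05 * 3.27 = 0.1635
lambda_2 * g_2 = 7.84 * 3.56 = 27.9104
lambda_3 * g_3 = 1.23 * -3.58 = -4.4034
lambda_4 * g_4 = 6.7 * -4.46 = -29.882
Total violation = 0.1635 + 27.9104 + 4.4034 + 29.882 = 62.3593


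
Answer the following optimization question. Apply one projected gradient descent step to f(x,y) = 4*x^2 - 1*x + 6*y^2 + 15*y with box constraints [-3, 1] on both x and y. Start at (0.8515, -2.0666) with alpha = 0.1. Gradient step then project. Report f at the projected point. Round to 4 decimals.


Step 1: Compute gradient at (0.8515, -2.0666).
grad_x = 2*4*0.8515 - 1 = 5.812
grad_y = 2*6*-2.0666 + 15 = -9.7992
Step 2: Gradient step.
x_raw = 0.8515 - 0.1*5.812 = 0.2703
y_raw = -2.0666 - 0.1*-9.7992 = -1.0867
Step 3: Project onto [-3, 1].
x_proj = clip(0.2703) = 0.2703
y_proj = clip(-1.0867) = -1.0867
Step 4: Evaluate f.
f(0.2703, -1.0867) = -9.193


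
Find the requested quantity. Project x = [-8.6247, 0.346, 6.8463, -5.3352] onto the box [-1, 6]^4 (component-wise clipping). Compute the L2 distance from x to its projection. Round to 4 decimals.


Project each component onto [-1, 6].
clip(-8.6247) = -1.0, clip(0.346) = 0.346, clip(6.8463) = 6.0, clip(-5.3352) = -1.0
Projection = [-1.0, 0.346, 6.0, -1.0]
Squared diffs: [58.1361, 0.0, 0.7162, 18.794]
Distance = sqrt(77.6463) = 8.8117


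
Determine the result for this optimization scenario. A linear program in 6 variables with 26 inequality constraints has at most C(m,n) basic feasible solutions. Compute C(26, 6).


Each vertex corresponds to some choice of n active constraints out of m, so the number of vertices is at most C(m, n) = m! / (n!(m-n)!).
m = 26, n = 6
Numerator: 26 * 25 * 24 * 23 * 22 * 21
Denominator: 6! = 720
C(26, 6) = 230230


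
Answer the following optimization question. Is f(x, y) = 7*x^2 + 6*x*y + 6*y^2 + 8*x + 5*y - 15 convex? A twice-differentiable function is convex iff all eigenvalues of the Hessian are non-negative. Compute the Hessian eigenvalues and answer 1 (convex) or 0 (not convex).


The Hessian of f(x,y) = 7*x^2 + 6*x*y + 6*y^2 + 8*x + 5*y - 15 is:
H = [[14, 6], [6, 12]]
Trace = 14 + 12 = 26
Determinant = 14*12 - (6)^2 = 132
Discriminant = (26)^2 - 4*132 = 148.0
Eigenvalues: lambda_1 = 6.9172, lambda_2 = 19.0828
The function is convex.

1


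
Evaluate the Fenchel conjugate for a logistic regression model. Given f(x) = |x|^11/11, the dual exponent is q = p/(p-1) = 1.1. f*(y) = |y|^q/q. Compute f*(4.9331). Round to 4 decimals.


The conjugate exponent q satisfies 1/p + 1/q = 1.
p = 11, so q = 11/(11 - 1) = 1.1
|y|^q = 4.9331^1.1 = 5.7867
f*(4.9331) = 5.7867 / 1.1 = 5.2606


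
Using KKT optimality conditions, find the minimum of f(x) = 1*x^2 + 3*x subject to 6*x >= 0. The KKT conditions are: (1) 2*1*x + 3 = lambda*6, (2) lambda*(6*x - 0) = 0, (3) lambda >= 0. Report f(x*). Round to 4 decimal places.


Step 1: Try lambda = 0 (constraint inactive).
x_unc = -3/(2*1) = -1.5
Check: 6*-1.5 = -9.0 < 0 -- violated!
Step 2: Constraint must be active: 6*x = 0
x* = 0/6 = 0.0
lambda = (2*1*0.0 + 3)/6 = 0.5
Step 3: Compute optimal value.
f(x*) = 1*0.0^2 + 3*0.0 = 0.0


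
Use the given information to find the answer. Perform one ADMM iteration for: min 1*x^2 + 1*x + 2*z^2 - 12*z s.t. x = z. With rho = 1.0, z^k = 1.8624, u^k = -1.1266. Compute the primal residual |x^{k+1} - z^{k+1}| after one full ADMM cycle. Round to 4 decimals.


ADMM iteration with rho = 1.0, z^k = 1.8624, u^k = -1.1266
Step 1: x-update.
Minimize 1*x^2 + 1*x + (1.0/2)*(x - 1.8624 - 1.1266)^2
FOC: (2*1 + 1.0)*x = -1 + 1.0*(1.8624 + 1.1266)
x^{k+1} = 0.663
Step 2: z-update.
Minimize 2*z^2 - 12*z + (1.0/2)*(0.663 - z - 1.1266)^2
FOC: (2*2 + 1.0)*z = 12 + 1.0*(0.663 - 1.1266)
z^{k+1} = 2.3073
Step 3: u-update.
u^{k+1} = -1.1266 + 0.663 - 2.3073 = -2.7709
Step 4: Primal residual = |0.663 - 2.3073| = 1.6443


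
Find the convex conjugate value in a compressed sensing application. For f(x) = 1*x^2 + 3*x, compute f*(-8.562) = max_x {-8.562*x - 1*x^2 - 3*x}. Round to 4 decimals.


f*(y) = sup_x {y*x - a*x^2 - b*x} = sup_x {(y-b)*x - a*x^2}
FOC: (y - b) - 2a*x = 0 => x* = (y - b)/(2a)
x* = (-8.562 - 3)/(2*1) = -5.781
f*(-8.562) = (y-b)^2/(4a) = (-8.562 - 3)^2/(4*1)
= 133.6798/4 = 33.42


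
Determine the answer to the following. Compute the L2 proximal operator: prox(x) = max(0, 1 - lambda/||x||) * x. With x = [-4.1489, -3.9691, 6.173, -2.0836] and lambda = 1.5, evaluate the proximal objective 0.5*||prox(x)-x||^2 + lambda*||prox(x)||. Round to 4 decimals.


Step 1: Compute ||x||.
||x|| = 8.6841
Step 2: Compute scaling factor.
scale = max(0, 1 - 1.5/8.6841) = 0.8273
Step 3: prox(x) = [-3.4323, -3.2835, 5.1067, -1.7237]
||prox(x)|| = 7.1841
Step 4: Proximal objective.
0.5*||prox-x||^2 = 1.125
lambda*||prox|| = 10.7762
Total = 11.9012


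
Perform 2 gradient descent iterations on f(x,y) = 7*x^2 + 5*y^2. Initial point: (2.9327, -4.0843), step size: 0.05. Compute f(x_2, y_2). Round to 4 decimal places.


Gradient descent on f(x,y) = 7*x^2 + 5*y^2.
Starting point: (2.9327, -4.0843), alpha = 0.05
Step 1: grad_x = 2*7*2.9327 = 41.0578, grad_y = 2*5*-4.0843 = -40.843
  x_1 = 2.9327 - 0.05*41.0578 = 0.8798
  y_1 = -4.0843 - 0.05*-40.843 = -2.0422
Step 2: grad_x = 2*7*0.8798 = 12.3173, grad_y = 2*5*-2.0422 = -20.4215
  x_2 = 0.8798 - 0.05*12.3173 = 0.2639
  y_2 = -2.0422 - 0.05*-20.4215 = -1.0211
f(0.2639, -1.0211) = 7*0.2639^2 + 5*(-1.0211)^2 = 5.7006


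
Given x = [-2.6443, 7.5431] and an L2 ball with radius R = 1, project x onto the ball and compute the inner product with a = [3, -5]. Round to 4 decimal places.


Step 1: Compute ||x|| (intermediates to 6 decimals).
||x|| = sqrt((-2.6443)^2 + 7.5431^2) = 7.993165
Step 2: Project.
Since ||x|| > R, scale = R/||x|| = 1/7.993165 = 0.125107, proj(x) = scale * x
proj(x) = [-0.33082, 0.943695]
Step 3: Dot product.
a^T * proj(x) = 3*(-0.33082) - 5*0.943695 = -5.7109


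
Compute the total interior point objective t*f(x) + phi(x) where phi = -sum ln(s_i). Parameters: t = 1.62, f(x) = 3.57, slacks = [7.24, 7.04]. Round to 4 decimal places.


Step 1: Compute log-barrier.
ln values: [1.9796, 1.9516]
phi = -(1.9796 + 1.9516) = -3.9312
Step 2: Compute augmented objective.
t*f(x) = 1.62*3.57 = 5.7834
Total = 5.7834 - 3.9312 = 1.8522


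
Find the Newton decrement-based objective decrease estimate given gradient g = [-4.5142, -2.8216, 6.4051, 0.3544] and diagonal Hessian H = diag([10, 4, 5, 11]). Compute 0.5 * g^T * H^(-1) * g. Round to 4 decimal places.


Step 1: H is diagonal, so H^(-1) * g = [-0.4514, -0.7054, 1.281, 0.0322].
Step 2: g^T H^(-1) g = sum_i g_i^2 / H_ii
  = (-4.5142)^2/10 + (-2.8216)^2/4 + (6.4051)^2/5 + (0.3544)^2/11
  = 2.0378 + 1.9904 + 8.2051 + 0.0114 = 12.2446
Step 3: Objective decrease = 0.5 * g^T H^(-1) g = 6.1223


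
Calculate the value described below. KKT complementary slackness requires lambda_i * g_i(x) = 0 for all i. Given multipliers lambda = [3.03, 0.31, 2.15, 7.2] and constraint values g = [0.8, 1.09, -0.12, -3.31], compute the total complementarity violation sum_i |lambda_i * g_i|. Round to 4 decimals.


KKT complementary slackness check:
lambda_1 * g_1 = 3.03 * 0.8 = 2.424
lambda_2 * g_2 = 0.31 * 1.09 = 0.3379
lambda_3 * g_3 = 2.15 * -0.12 = -0.258
lambda_4 * g_4 = 7.2 * -3.31 = -23.832
Total violation = 2.424 + 0.3379 + 0.258 + 23.832 = 26.8519


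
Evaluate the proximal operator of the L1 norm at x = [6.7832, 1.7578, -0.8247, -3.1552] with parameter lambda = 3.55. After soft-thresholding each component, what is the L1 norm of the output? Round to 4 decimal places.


Soft-thresholding with lambda = 3.55:
prox(6.7832) = sign(6.7832)*max(|6.7832| - 3.55, 0) = 3.2332
prox(1.7578) = sign(1.7578)*max(|1.7578| - 3.55, 0) = 0.0
prox(-0.8247) = sign(-0.8247)*max(|-0.8247| - 3.55, 0) = 0.0
prox(-3.1552) = sign(-3.1552)*max(|-3.1552| - 3.55, 0) = 0.0
prox(x) = [3.2332, 0.0, 0.0, 0.0]
||prox(x)||_1 = 3.2332 + 0.0 + 0.0 + 0.0 = 3.2332


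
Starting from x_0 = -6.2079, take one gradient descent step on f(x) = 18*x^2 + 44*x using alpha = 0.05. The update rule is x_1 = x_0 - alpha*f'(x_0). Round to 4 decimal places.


We compute the gradient at x_0 and apply the update.
f'(x) = 36*x + 44
f'(-6.2079) = 36*-6.2079 + 44 = -179.4844
x_1 = -6.2079 - 0.05*-179.4844 = 2.7663


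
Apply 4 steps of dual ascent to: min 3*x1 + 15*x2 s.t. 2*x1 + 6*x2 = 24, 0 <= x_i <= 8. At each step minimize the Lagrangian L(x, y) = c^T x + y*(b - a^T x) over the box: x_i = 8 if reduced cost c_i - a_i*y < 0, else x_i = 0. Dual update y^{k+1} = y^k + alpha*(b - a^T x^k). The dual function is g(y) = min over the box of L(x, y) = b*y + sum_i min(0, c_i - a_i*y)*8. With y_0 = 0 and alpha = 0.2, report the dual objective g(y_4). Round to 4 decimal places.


Dual ascent for LP: min 3*x1 + 15*x2, 2*x1 + 6*x2 = 24, 0 <= x_i <= 8
Step 1: y^k = 0.0, reduced costs: (3.0, 15.0)
  x^k = (0.0, 0.0), subgradient = b - a^T x = 24.0
  y^{k+1} = 0.0 + 0.2*24.0 = 4.8
Step 2: y^k = 4.8, reduced costs: (-6.6, -13.8)
  x^k = (8.0, 8.0), subgradient = b - a^T x = -40.0
  y^{k+1} = 4.8 + 0.2*-40.0 = -3.2
Step 3: y^k = -3.2, reduced costs: (9.4, 34.2)
  x^k = (0.0, 0.0), subgradient = b - a^T x = 24.0
  y^{k+1} = -3.2 + 0.2*24.0 = 1.6
Step 4: y^k = 1.6, reduced costs: (-0.2, 5.4)
  x^k = (8.0, 0.0), subgradient = b - a^T x = 8.0
  y^{k+1} = 1.6 + 0.2*8.0 = 3.2
Dual objective at y_4 = 3.2: reduced costs (-3.4, -4.2), box minimizer x = (8.0, 8.0)
g(y_4) = b*y + (c1 - a1*y)*x1 + (c2 - a2*y)*x2 = 24*3.2 + (-3.4)*8.0 + (-4.2)*8.0 = 76.8 - 27.2 - 33.6 = 16.0


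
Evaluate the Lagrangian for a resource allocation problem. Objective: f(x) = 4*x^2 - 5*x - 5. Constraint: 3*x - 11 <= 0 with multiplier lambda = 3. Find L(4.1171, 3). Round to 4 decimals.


Step 1: Evaluate f(x).
f(4.1171) = 4*4.1171^2 - 5*4.1171 - 5 = 42.2165
Step 2: Evaluate g(x).
g(4.1171) = 3*4.1171 - 11 = 1.3513
Step 3: Compute Lagrangian.
L = 42.2165 + 3*1.3513 = 46.2704


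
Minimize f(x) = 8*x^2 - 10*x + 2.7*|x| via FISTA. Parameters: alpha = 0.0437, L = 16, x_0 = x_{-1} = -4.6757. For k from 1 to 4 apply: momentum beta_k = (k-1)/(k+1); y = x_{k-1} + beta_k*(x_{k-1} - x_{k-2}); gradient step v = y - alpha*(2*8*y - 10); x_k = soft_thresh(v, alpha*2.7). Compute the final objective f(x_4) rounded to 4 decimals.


FISTA on f(x) = 8*x^2 - 10*x + 2.7*|x|
L = 16, alpha = 0.0437
Iteration 1: beta = 0.0, y = -4.6757 + 0.0*(-4.6757 + 4.6757) = -4.6757
  grad(y) = -84.8112, v = y - alpha*grad = -0.9695
  prox(v) = soft_thresh(-0.9695, 0.118) = -0.8515
Iteration 2: beta = 0.3333, y = -0.8515 + 0.3333*(-0.8515 + 4.6757) = 0.4233
  grad(y) = -3.2274, v = y - alpha*grad = 0.5643
  prox(v) = soft_thresh(0.5643, 0.118) = 0.4463
Iteration 3: beta = 0.5, y = 0.4463 + 0.5*(0.4463 + 0.8515) = 1.0952
  grad(y) = 7.5237, v = y - alpha*grad = 0.7664
  prox(v) = soft_thresh(0.7664, 0.118) = 0.6485
Iteration 4: beta = 0.6, y = 0.6485 + 0.6*(0.6485 - 0.4463) = 0.7697
  grad(y) = 2.3157, v = y - alpha*grad = 0.6685
  prox(v) = soft_thresh(0.6685, 0.118) = 0.5505
f(x_4) = 8*0.5505^2 - 10*0.5505 + 2.7*|0.5505| = -1.5942


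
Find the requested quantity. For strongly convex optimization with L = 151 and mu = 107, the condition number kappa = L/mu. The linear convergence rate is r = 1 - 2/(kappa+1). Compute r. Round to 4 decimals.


Step 1: Compute the condition number.
kappa = L/mu = 151/107 = 1.4112
Step 2: Compute the convergence rate.
r = 1 - 2/(kappa + 1) = 1 - 2*mu/(L + mu) = (L - mu)/(L + mu) = 44/258 = 0.1705


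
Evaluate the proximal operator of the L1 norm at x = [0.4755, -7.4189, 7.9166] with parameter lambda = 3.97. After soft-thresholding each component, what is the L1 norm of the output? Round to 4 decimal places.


Soft-thresholding with lambda = 3.97:
prox(0.4755) = sign(0.4755)*max(|0.4755| - 3.97, 0) = 0.0
prox(-7.4189) = sign(-7.4189)*max(|-7.4189| - 3.97, 0) = -3.4489
prox(7.9166) = sign(7.9166)*max(|7.9166| - 3.97, 0) = 3.9466
prox(x) = [0.0, -3.4489, 3.9466]
||prox(x)||_1 = 0.0 + 3.4489 + 3.9466 = 7.3955


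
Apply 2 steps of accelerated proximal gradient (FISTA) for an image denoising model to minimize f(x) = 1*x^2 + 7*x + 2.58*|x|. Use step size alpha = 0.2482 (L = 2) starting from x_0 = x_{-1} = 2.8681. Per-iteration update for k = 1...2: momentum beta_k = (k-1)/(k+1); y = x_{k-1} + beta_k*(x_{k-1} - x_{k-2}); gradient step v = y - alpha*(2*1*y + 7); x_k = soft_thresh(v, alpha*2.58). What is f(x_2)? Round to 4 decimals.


FISTA on f(x) = 1*x^2 + 7*x + 2.58*|x|
L = 2, alpha = 0.2482
Iteration 1: beta = 0.0, y = 2.8681 + 0.0*(2.8681 - 2.8681) = 2.8681
  grad(y) = 12.7362, v = y - alpha*grad = -0.293
  prox(v) = soft_thresh(-0.293, 0.6404) = 0.0
Iteration 2: beta = 0.3333, y = 0.0 + 0.3333*(0.0 - 2.8681) = -0.956
  grad(y) = 5.0879, v = y - alpha*grad = -2.2189
  prox(v) = soft_thresh(-2.2189, 0.6404) = -1.5785
f(x_2) = 1*(-1.5785)^2 + 7*(-1.5785) + 2.58*|-1.5785| = -4.4853


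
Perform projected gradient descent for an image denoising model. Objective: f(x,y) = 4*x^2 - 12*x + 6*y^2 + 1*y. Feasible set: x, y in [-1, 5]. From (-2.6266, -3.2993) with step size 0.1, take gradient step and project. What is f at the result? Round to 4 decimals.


Step 1: Compute gradient at (-2.6266, -3.2993).
grad_x = 2*4*-2.6266 - 12 = -33.0128
grad_y = 2*6*-3.2993 + 1 = -38.5916
Step 2: Gradient step.
x_raw = -2.6266 - 0.1*-33.0128 = 0.6747
y_raw = -3.2993 - 0.1*-38.5916 = 0.5599
Step 3: Project onto [-1, 5].
x_proj = clip(0.6747) = 0.6747
y_proj = clip(0.5599) = 0.5599
Step 4: Evaluate f.
f(0.6747, 0.5599) = -3.8349


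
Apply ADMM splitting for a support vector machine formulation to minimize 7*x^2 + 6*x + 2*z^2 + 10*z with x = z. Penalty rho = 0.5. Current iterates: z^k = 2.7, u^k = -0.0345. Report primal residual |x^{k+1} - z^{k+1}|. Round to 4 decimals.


ADMM iteration with rho = 0.5, z^k = 2.7, u^k = -0.0345
Step 1: x-update.
Minimize 7*x^2 + 6*x + (0.5/2)*(x - 2.7 - 0.0345)^2
FOC: (2*7 + 0.5)*x = -6 + 0.5*(2.7 + 0.0345)
x^{k+1} = -0.3195
Step 2: z-update.
Minimize 2*z^2 + 10*z + (0.5/2)*(-0.3195 - z - 0.0345)^2
FOC: (2*2 + 0.5)*z = -10 + 0.5*(-0.3195 - 0.0345)
z^{k+1} = -2.2616
Step 3: u-update.
u^{k+1} = -0.0345 - 0.3195 + 2.2616 = 1.9076
Step 4: Primal residual = |-0.3195 + 2.2616| = 1.9421


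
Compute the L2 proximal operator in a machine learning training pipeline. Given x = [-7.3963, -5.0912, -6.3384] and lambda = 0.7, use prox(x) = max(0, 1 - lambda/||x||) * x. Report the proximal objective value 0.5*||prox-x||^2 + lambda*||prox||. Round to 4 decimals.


Step 1: Compute ||x||.
||x|| = 10.9909
Step 2: Compute scaling factor.
scale = max(0, 1 - 0.7/10.9909) = 0.9363
Step 3: prox(x) = [-6.9252, -4.7669, -5.9347]
||prox(x)|| = 10.2909
Step 4: Proximal objective.
0.5*||prox-x||^2 = 0.245
lambda*||prox|| = 7.2036
Total = 7.4487


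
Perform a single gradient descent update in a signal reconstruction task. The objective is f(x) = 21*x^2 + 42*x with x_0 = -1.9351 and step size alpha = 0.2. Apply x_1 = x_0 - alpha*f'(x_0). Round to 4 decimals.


We compute the gradient at x_0 and apply the update.
f'(x) = 42*x + 42
f'(-1.9351) = 42*-1.9351 + 42 = -39.2742
x_1 = -1.9351 - 0.2*-39.2742 = 5.9197


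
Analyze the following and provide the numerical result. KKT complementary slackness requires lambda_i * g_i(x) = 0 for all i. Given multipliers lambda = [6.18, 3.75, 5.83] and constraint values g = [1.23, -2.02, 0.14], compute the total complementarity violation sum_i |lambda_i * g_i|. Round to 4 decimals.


KKT complementary slackness check:
lambda_1 * g_1 = 6.18 * 1.23 = 7.6014
lambda_2 * g_2 = 3.75 * -2.02 = -7.575
lambda_3 * g_3 = 5.83 * 0.14 = 0.8162
Total violation = 7.6014 + 7.575 + 0.8162 = 15.9926


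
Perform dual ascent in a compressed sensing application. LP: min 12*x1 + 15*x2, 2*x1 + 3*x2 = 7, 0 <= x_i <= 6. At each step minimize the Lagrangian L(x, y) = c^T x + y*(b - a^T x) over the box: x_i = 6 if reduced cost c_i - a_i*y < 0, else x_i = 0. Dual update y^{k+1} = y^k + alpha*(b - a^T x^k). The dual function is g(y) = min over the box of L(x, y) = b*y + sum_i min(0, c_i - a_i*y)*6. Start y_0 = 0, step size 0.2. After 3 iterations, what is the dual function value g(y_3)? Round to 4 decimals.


Dual ascent for LP: min 12*x1 + 15*x2, 2*x1 + 3*x2 = 7, 0 <= x_i <= 6
Step 1: y^k = 0.0, reduced costs: (12.0, 15.0)
  x^k = (0.0, 0.0), subgradient = b - a^T x = 7.0
  y^{k+1} = 0.0 + 0.2*7.0 = 1.4
Step 2: y^k = 1.4, reduced costs: (9.2, 10.8)
  x^k = (0.0, 0.0), subgradient = b - a^T x = 7.0
  y^{k+1} = 1.4 + 0.2*7.0 = 2.8
Step 3: y^k = 2.8, reduced costs: (6.4, 6.6)
  x^k = (0.0, 0.0), subgradient = b - a^T x = 7.0
  y^{k+1} = 2.8 + 0.2*7.0 = 4.2
Dual objective at y_3 = 4.2: reduced costs (3.6, 2.4), box minimizer x = (0.0, 0.0)
g(y_3) = b*y + (c1 - a1*y)*x1 + (c2 - a2*y)*x2 = 7*4.2 + 3.6*0.0 + 2.4*0.0 = 29.4 + 0.0 + 0.0 = 29.4


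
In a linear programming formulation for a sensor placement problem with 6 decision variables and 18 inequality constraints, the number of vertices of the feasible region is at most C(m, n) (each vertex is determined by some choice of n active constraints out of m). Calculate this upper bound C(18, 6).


Each vertex corresponds to some choice of n active constraints out of m, so the number of vertices is at most C(m, n) = m! / (n!(m-n)!).
m = 18, n = 6
Numerator: 18 * 17 * 16 * 15 * 14 * 13
Denominator: 6! = 720
C(18, 6) = 18564


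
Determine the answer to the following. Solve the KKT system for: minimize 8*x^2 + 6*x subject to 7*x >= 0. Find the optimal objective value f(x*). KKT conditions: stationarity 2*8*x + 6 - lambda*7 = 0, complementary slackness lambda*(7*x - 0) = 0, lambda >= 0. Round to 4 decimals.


Step 1: Try lambda = 0 (constraint inactive).
x_unc = -6/(2*8) = -0.375
Check: 7*-0.375 = -2.625 < 0 -- violated!
Step 2: Constraint must be active: 7*x = 0
x* = 0/7 = 0.0
lambda = (2*8*0.0 + 6)/7 = 0.8571
Step 3: Compute optimal value.
f(x*) = 8*0.0^2 + 6*0.0 = 0.0


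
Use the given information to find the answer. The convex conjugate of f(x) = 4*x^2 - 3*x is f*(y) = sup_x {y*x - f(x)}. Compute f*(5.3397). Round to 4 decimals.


f*(y) = sup_x {y*x - a*x^2 - b*x} = sup_x {(y-b)*x - a*x^2}
FOC: (y - b) - 2a*x = 0 => x* = (y - b)/(2a)
x* = (5.3397 + 3)/(2*4) = 1.0425
f*(5.3397) = (y-b)^2/(4a) = (5.3397 + 3)^2/(4*4)
= 69.5506/16 = 4.3469


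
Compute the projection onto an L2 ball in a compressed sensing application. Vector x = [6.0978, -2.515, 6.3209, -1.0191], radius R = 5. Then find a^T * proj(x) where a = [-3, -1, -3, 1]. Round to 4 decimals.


Step 1: Compute ||x|| (intermediates to 6 decimals).
||x|| = sqrt(6.0978^2 + (-2.515)^2 + 6.3209^2 + (-1.0191)^2) = 9.192428
Step 2: Project.
Since ||x|| > R, scale = R/||x|| = 5/9.192428 = 0.543926, proj(x) = scale * x
proj(x) = [3.316752, -1.367974, 3.438102, -0.554315]
Step 3: Dot product.
a^T * proj(x) = -3*3.316752 - 1*(-1.367974) - 3*3.438102 + 1*(-0.554315) = -19.4509


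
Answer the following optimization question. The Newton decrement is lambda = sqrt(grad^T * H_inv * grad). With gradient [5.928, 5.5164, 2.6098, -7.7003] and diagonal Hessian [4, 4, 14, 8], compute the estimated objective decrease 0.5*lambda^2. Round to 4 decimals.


Step 1: H is diagonal, so H^(-1) * g = [1.482, 1.3791, 0.1864, -0.9625].
Step 2: g^T H^(-1) g = sum_i g_i^2 / H_ii
  = (5.928)^2/4 + (5.5164)^2/4 + (2.6098)^2/14 + (-7.7003)^2/8
  = 8.7853 + 7.6077 + 0.4865 + 7.4118 = 24.2913
Step 3: Objective decrease = 0.5 * g^T H^(-1) g = 12.1456


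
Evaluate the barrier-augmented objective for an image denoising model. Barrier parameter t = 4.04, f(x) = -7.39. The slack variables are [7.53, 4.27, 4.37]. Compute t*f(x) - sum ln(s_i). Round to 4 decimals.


Step 1: Compute log-barrier.
ln values: [2.0189, 1.4516, 1.4748]
phi = -(2.0189 + 1.4516 + 1.4748) = -4.9453
Step 2: Compute augmented objective.
t*f(x) = 4.04*-7.39 = -29.8556
Total = -29.8556 - 4.9453 = -34.8009


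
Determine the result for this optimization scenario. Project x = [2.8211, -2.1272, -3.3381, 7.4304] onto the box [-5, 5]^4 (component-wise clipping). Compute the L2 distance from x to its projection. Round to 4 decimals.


Project each component onto [-5, 5].
clip(2.8211) = 2.8211, clip(-2.1272) = -2.1272, clip(-3.3381) = -3.3381, clip(7.4304) = 5.0
Projection = [2.8211, -2.1272, -3.3381, 5.0]
Squared diffs: [0.0, 0.0, 0.0, 5.9068]
Distance = sqrt(5.9068) = 2.4304


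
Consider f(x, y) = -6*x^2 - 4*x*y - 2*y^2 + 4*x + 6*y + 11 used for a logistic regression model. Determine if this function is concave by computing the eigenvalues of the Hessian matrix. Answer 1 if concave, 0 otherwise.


The Hessian of f(x,y) = -6*x^2 - 4*x*y - 2*y^2 + 4*x + 6*y + 11 is:
H = [[-12, -4], [-4, -4]]
Trace = -12 - 4 = -16
Determinant = -12*-4 - (-4)^2 = 32
Discriminant = (-16)^2 - 4*32 = 128.0
Eigenvalues: lambda_1 = -13.6569, lambda_2 = -2.3431
The function is concave.

1


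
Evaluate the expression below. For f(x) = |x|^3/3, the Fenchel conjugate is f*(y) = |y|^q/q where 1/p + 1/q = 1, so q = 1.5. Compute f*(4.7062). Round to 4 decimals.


The conjugate exponent q satisfies 1/p + 1/q = 1.
p = 3, so q = 3/(3 - 1) = 1.5
|y|^q = 4.7062^1.5 = 10.2095
f*(4.7062) = 10.2095 / 1.5 = 6.8064


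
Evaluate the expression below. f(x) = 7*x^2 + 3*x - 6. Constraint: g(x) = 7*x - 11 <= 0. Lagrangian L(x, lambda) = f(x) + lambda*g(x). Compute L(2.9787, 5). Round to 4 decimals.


Step 1: Evaluate f(x).
f(2.9787) = 7*2.9787^2 + 3*2.9787 - 6 = 65.0447
Step 2: Evaluate g(x).
g(2.9787) = 7*2.9787 - 11 = 9.8509
Step 3: Compute Lagrangian.
L = 65.0447 + 5*9.8509 = 114.2992


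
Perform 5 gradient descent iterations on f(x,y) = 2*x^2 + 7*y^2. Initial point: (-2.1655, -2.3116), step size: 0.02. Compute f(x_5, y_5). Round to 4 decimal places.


Gradient descent on f(x,y) = 2*x^2 + 7*y^2.
Starting point: (-2.1655, -2.3116), alpha = 0.02
Step 1: grad_x = 2*2*-2.1655 = -8.662, grad_y = 2*7*-2.3116 = -32.3624
  x_1 = -2.1655 - 0.02*-8.662 = -1.9923
  y_1 = -2.3116 - 0.02*-32.3624 = -1.6644
Step 2: grad_x = 2*2*-1.9923 = -7.969, grad_y = 2*7*-1.6644 = -23.3009
  x_2 = -1.9923 - 0.02*-7.969 = -1.8329
  y_2 = -1.6644 - 0.02*-23.3009 = -1.1983
Step 3: grad_x = 2*2*-1.8329 = -7.3315, grad_y = 2*7*-1.1983 = -16.7767
  x_3 = -1.8329 - 0.02*-7.3315 = -1.6862
  y_3 = -1.1983 - 0.02*-16.7767 = -0.8628
Step 4: grad_x = 2*2*-1.6862 = -6.745, grad_y = 2*7*-0.8628 = -12.0792
  x_4 = -1.6862 - 0.02*-6.745 = -1.5513
  y_4 = -0.8628 - 0.02*-12.0792 = -0.6212
Step 5: grad_x = 2*2*-1.5513 = -6.2054, grad_y = 2*7*-0.6212 = -8.697
  x_5 = -1.5513 - 0.02*-6.2054 = -1.4272
  y_5 = -0.6212 - 0.02*-8.697 = -0.4473
f(-1.4272, -0.4473) = 2*(-1.4272)^2 + 7*(-0.4473)^2 = 5.4744


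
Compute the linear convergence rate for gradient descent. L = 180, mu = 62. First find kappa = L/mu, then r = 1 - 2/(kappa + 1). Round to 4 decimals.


Step 1: Compute the condition number.
kappa = L/mu = 180/62 = 2.9032
Step 2: Compute the convergence rate.
r = 1 - 2/(kappa + 1) = 1 - 2*mu/(L + mu) = (L - mu)/(L + mu) = 118/242 = 0.4876


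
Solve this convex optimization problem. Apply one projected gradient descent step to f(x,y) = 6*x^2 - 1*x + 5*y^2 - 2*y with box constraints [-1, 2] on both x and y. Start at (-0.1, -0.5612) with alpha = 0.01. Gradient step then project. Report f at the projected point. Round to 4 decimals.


Step 1: Compute gradient at (-0.1, -0.5612).
grad_x = 2*6*-0.1 - 1 = -2.2
grad_y = 2*5*-0.5612 - 2 = -7.612
Step 2: Gradient step.
x_raw = -0.1 - 0.01*-2.2 = -0.078
y_raw = -0.5612 - 0.01*-7.612 = -0.4851
Step 3: Project onto [-1, 2].
x_proj = clip(-0.078) = -0.078
y_proj = clip(-0.4851) = -0.4851
Step 4: Evaluate f.
f(-0.078, -0.4851) = 2.2612


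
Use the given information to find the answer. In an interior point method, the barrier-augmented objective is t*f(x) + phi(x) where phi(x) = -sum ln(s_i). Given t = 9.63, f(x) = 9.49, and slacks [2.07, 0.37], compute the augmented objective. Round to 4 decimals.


Step 1: Compute log-barrier.
ln values: [0.7275, -0.9943]
phi = -(0.7275 - 0.9943) = 0.2667
Step 2: Compute augmented objective.
t*f(x) = 9.63*9.49 = 91.3887
Total = 91.3887 + 0.2667 = 91.6554


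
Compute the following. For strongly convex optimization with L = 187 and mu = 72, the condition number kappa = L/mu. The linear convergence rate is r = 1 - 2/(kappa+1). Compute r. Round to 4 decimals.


Step 1: Compute the condition number.
kappa = L/mu = 187/72 = 2.5972
Step 2: Compute the convergence rate.
r = 1 - 2/(kappa + 1) = 1 - 2*mu/(L + mu) = (L - mu)/(L + mu) = 115/259 = 0.444


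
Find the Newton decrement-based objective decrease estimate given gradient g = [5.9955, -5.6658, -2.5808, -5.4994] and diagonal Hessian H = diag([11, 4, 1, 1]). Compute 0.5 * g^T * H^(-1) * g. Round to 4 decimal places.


Step 1: H is diagonal, so H^(-1) * g = [0.545, -1.4165, -2.5808, -5.4994].
Step 2: g^T H^(-1) g = sum_i g_i^2 / H_ii
  = (5.9955)^2/11 + (-5.6658)^2/4 + (-2.5808)^2/1 + (-5.4994)^2/1
  = 3.2678 + 8.0253 + 6.6605 + 30.2434 = 48.1971
Step 3: Objective decrease = 0.5 * g^T H^(-1) g = 24.0985


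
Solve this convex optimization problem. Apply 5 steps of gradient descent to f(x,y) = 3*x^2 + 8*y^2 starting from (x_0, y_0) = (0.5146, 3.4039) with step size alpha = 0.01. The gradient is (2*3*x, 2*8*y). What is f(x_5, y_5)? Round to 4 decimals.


Gradient descent on f(x,y) = 3*x^2 + 8*y^2.
Starting point: (0.5146, 3.4039), alpha = 0.01
Step 1: grad_x = 2*3*0.5146 = 3.0876, grad_y = 2*8*3.4039 = 54.4624
  x_1 = 0.5146 - 0.01*3.0876 = 0.4837
  y_1 = 3.4039 - 0.01*54.4624 = 2.8593
Step 2: grad_x = 2*3*0.4837 = 2.9023, grad_y = 2*8*2.8593 = 45.7484
  x_2 = 0.4837 - 0.01*2.9023 = 0.4547
  y_2 = 2.8593 - 0.01*45.7484 = 2.4018
Step 3: grad_x = 2*3*0.4547 = 2.7282, grad_y = 2*8*2.4018 = 38.4287
  x_3 = 0.4547 - 0.01*2.7282 = 0.4274
  y_3 = 2.4018 - 0.01*38.4287 = 2.0175
Step 4: grad_x = 2*3*0.4274 = 2.5645, grad_y = 2*8*2.0175 = 32.2801
  x_4 = 0.4274 - 0.01*2.5645 = 0.4018
  y_4 = 2.0175 - 0.01*32.2801 = 1.6947
Step 5: grad_x = 2*3*0.4018 = 2.4106, grad_y = 2*8*1.6947 = 27.1153
  x_5 = 0.4018 - 0.01*2.4106 = 0.3777
  y_5 = 1.6947 - 0.01*27.1153 = 1.4236
f(0.3777, 1.4236) = 3*0.3777^2 + 8*1.4236^2 = 16.6399


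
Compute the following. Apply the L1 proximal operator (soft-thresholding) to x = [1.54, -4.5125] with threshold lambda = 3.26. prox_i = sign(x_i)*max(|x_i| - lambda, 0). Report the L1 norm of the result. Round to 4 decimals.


Soft-thresholding with lambda = 3.26:
prox(1.54) = sign(1.54)*max(|1.54| - 3.26, 0) = 0.0
prox(-4.5125) = sign(-4.5125)*max(|-4.5125| - 3.26, 0) = -1.2525
prox(x) = [0.0, -1.2525]
||prox(x)||_1 = 0.0 + 1.2525 = 1.2525


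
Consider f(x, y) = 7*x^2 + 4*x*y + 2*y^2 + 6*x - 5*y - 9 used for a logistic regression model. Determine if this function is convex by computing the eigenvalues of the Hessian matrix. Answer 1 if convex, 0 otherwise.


The Hessian of f(x,y) = 7*x^2 + 4*x*y + 2*y^2 + 6*x - 5*y - 9 is:
H = [[14, 4], [4, 4]]
Trace = 14 + 4 = 18
Determinant = 14*4 - (4)^2 = 40
Discriminant = (18)^2 - 4*40 = 164.0
Eigenvalues: lambda_1 = 2.5969, lambda_2 = 15.4031
The function is convex.

1


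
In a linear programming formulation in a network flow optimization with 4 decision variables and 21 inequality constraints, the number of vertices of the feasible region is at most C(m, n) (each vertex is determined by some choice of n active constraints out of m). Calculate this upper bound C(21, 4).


Each vertex corresponds to some choice of n active constraints out of m, so the number of vertices is at most C(m, n) = m! / (n!(m-n)!).
m = 21, n = 4
Numerator: 21 * 20 * 19 * 18
Denominator: 4! = 24
C(21, 4) = 5985


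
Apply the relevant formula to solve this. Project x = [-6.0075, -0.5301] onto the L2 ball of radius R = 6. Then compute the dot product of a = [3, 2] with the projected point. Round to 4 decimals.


Step 1: Compute ||x|| (intermediates to 6 decimals).
||x|| = sqrt((-6.0075)^2 + (-0.5301)^2) = 6.030843
Step 2: Project.
Since ||x|| > R, scale = R/||x|| = 6/6.030843 = 0.994886, proj(x) = scale * x
proj(x) = [-5.976778, -0.527389]
Step 3: Dot product.
a^T * proj(x) = 3*(-5.976778) + 2*(-0.527389) = -18.9851


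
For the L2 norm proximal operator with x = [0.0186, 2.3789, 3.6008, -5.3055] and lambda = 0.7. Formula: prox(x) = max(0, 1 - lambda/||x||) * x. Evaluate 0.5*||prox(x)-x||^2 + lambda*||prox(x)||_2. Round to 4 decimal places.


Step 1: Compute ||x||.
||x|| = 6.8391
Step 2: Compute scaling factor.
scale = max(0, 1 - 0.7/6.8391) = 0.8976
Step 3: prox(x) = [0.0167, 2.1354, 3.2322, -4.7625]
||prox(x)|| = 6.1391
Step 4: Proximal objective.
0.5*||prox-x||^2 = 0.245
lambda*||prox|| = 4.2974
Total = 4.5424


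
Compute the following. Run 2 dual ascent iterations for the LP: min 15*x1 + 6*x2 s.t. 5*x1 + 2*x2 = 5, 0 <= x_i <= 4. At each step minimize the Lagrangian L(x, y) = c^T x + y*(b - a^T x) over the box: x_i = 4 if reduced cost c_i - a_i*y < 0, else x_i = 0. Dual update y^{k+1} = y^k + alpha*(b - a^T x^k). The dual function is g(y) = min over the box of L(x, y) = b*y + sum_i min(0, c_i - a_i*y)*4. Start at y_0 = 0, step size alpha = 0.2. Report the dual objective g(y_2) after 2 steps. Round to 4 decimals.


Dual ascent for LP: min 15*x1 + 6*x2, 5*x1 + 2*x2 = 5, 0 <= x_i <= 4
Step 1: y^k = 0.0, reduced costs: (15.0, 6.0)
  x^k = (0.0, 0.0), subgradient = b - a^T x = 5.0
  y^{k+1} = 0.0 + 0.2*5.0 = 1.0
Step 2: y^k = 1.0, reduced costs: (10.0, 4.0)
  x^k = (0.0, 0.0), subgradient = b - a^T x = 5.0
  y^{k+1} = 1.0 + 0.2*5.0 = 2.0
Dual objective at y_2 = 2.0: reduced costs (5.0, 2.0), box minimizer x = (0.0, 0.0)
g(y_2) = b*y + (c1 - a1*y)*x1 + (c2 - a2*y)*x2 = 5*2.0 + 5.0*0.0 + 2.0*0.0 = 10.0 + 0.0 + 0.0 = 10.0


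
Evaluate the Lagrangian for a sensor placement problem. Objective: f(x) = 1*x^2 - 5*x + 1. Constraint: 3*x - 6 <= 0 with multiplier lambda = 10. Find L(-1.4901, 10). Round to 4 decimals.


Step 1: Evaluate f(x).
f(-1.4901) = 1*(-1.4901)^2 - 5*(-1.4901) + 1 = 10.6709
Step 2: Evaluate g(x).
g(-1.4901) = 3*-1.4901 - 6 = -10.4703
Step 3: Compute Lagrangian.
L = 10.6709 + 10*-10.4703 = -94.0321


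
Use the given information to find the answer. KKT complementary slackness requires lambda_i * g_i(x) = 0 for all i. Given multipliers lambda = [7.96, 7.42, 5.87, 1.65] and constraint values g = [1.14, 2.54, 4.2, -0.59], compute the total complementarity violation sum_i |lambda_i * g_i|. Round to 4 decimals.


KKT complementary slackness check:
lambda_1 * g_1 = 7.96 * 1.14 = 9.0744
lambda_2 * g_2 = 7.42 * 2.54 = 18.8468
lambda_3 * g_3 = 5.87 * 4.2 = 24.654
lambda_4 * g_4 = 1.65 * -0.59 = -0.9735
Total violation = 9.0744 + 18.8468 + 24.654 + 0.9735 = 53.5487


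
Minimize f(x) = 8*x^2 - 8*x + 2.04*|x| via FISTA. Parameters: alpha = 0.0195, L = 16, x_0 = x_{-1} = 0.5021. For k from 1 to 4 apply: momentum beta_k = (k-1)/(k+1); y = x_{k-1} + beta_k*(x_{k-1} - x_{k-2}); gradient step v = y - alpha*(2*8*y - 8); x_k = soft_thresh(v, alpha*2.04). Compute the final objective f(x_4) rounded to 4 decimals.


FISTA on f(x) = 8*x^2 - 8*x + 2.04*|x|
L = 16, alpha = 0.0195
Iteration 1: beta = 0.0, y = 0.5021 + 0.0*(0.5021 - 0.5021) = 0.5021
  grad(y) = 0.0336, v = y - alpha*grad = 0.5014
  prox(v) = soft_thresh(0.5014, 0.0398) = 0.4617
Iteration 2: beta = 0.3333, y = 0.4617 + 0.3333*(0.4617 - 0.5021) = 0.4482
  grad(y) = -0.829, v = y - alpha*grad = 0.4644
  prox(v) = soft_thresh(0.4644, 0.0398) = 0.4246
Iteration 3: beta = 0.5, y = 0.4246 + 0.5*(0.4246 - 0.4617) = 0.406
  grad(y) = -1.5036, v = y - alpha*grad = 0.4353
  prox(v) = soft_thresh(0.4353, 0.0398) = 0.3956
Iteration 4: beta = 0.6, y = 0.3956 + 0.6*(0.3956 - 0.4246) = 0.3782
  grad(y) = -1.9494, v = y - alpha*grad = 0.4162
  prox(v) = soft_thresh(0.4162, 0.0398) = 0.3764
f(x_4) = 8*0.3764^2 - 8*0.3764 + 2.04*|0.3764| = -1.1099


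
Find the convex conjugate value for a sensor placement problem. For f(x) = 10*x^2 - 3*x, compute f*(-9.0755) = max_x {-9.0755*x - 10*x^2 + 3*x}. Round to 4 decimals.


f*(y) = sup_x {y*x - a*x^2 - b*x} = sup_x {(y-b)*x - a*x^2}
FOC: (y - b) - 2a*x = 0 => x* = (y - b)/(2a)
x* = (-9.0755 + 3)/(2*10) = -0.3038
f*(-9.0755) = (y-b)^2/(4a) = (-9.0755 + 3)^2/(4*10)
= 36.9117/40 = 0.9228


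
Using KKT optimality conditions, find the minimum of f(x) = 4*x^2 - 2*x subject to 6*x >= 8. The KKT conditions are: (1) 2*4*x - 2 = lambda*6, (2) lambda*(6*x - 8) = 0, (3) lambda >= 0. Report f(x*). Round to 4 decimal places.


Step 1: Try lambda = 0 (constraint inactive).
x_unc = 2/(2*4) = 0.25
Check: 6*0.25 = 1.5 < 8 -- violated!
Step 2: Constraint must be active: 6*x = 8
x* = 8/6 = 4/3 = 1.3333 (rounded; the exact value 4/3 is used below)
lambda = (2*4*(4/3) - 2)/6 = 1.4444
Step 3: Compute optimal value.
f(x*) = 4*(4/3)^2 - 2*(4/3) = 4.4444


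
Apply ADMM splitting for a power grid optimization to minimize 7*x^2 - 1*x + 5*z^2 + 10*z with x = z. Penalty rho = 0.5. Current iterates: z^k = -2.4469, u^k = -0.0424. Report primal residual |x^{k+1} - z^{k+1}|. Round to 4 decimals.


ADMM iteration with rho = 0.5, z^k = -2.4469, u^k = -0.0424
Step 1: x-update.
Minimize 7*x^2 - 1*x + (0.5/2)*(x + 2.4469 - 0.0424)^2
FOC: (2*7 + 0.5)*x = 1 + 0.5*(-2.4469 + 0.0424)
x^{k+1} = -0.0139
Step 2: z-update.
Minimize 5*z^2 + 10*z + (0.5/2)*(-0.0139 - z - 0.0424)^2
FOC: (2*5 + 0.5)*z = -10 + 0.5*(-0.0139 - 0.0424)
z^{k+1} = -0.9551
Step 3: u-update.
u^{k+1} = -0.0424 - 0.0139 + 0.9551 = 0.8987
Step 4: Primal residual = |-0.0139 + 0.9551| = 0.9411


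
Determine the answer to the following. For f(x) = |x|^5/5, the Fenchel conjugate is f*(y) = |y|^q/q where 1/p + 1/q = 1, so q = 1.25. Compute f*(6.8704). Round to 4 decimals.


The conjugate exponent q satisfies 1/p + 1/q = 1.
p = 5, so q = 5/(5 - 1) = 1.25
|y|^q = 6.8704^1.25 = 11.1231
f*(6.8704) = 11.1231 / 1.25 = 8.8985


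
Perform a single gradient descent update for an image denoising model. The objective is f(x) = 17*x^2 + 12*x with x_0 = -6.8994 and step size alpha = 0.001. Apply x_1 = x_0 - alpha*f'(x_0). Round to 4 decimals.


We compute the gradient at x_0 and apply the update.
f'(x) = 34*x + 12
f'(-6.8994) = 34*-6.8994 + 12 = -222.5796
x_1 = -6.8994 - 0.001*-222.5796 = -6.6768


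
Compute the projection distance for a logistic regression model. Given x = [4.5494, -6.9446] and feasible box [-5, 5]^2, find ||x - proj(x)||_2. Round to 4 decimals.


Project each component onto [-5, 5].
clip(4.5494) = 4.5494, clip(-6.9446) = -5.0
Projection = [4.5494, -5.0]
Squared diffs: [0.0, 3.7815]
Distance = sqrt(3.7815) = 1.9446


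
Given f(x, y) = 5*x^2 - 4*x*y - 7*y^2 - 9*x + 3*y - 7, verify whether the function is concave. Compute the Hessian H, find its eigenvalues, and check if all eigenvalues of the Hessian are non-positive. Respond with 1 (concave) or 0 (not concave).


The Hessian of f(x,y) = 5*x^2 - 4*x*y - 7*y^2 - 9*x + 3*y - 7 is:
H = [[10, -4], [-4, -14]]
Trace = 10 - 14 = -4
Determinant = 10*-14 - (-4)^2 = -156
Discriminant = (-4)^2 - 4*-156 = 640.0
Eigenvalues: lambda_1 = -14.6491, lambda_2 = 10.6491
The function is not concave.

0


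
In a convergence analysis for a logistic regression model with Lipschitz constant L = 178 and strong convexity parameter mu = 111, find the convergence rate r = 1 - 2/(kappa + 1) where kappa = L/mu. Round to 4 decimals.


Step 1: Compute the condition number.
kappa = L/mu = 178/111 = 1.6036
Step 2: Compute the convergence rate.
r = 1 - 2/(kappa + 1) = 1 - 2*mu/(L + mu) = (L - mu)/(L + mu) = 67/289 = 0.2318


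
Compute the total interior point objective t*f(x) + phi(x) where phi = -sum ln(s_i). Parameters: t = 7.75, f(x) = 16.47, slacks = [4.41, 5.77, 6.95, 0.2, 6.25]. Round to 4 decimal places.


Step 1: Compute log-barrier.
ln values: [1.4839, 1.7527, 1.9387, -1.6094, 1.8326]
phi = -(1.4839 + 1.7527 + 1.9387 - 1.6094 + 1.8326) = -5.3984
Step 2: Compute augmented objective.
t*f(x) = 7.75*16.47 = 127.6425
Total = 127.6425 - 5.3984 = 122.2441


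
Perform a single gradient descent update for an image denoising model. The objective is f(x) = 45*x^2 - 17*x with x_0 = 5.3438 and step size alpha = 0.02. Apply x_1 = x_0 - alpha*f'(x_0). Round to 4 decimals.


We compute the gradient at x_0 and apply the update.
f'(x) = 90*x - 17
f'(5.3438) = 90*5.3438 - 17 = 463.942
x_1 = 5.3438 - 0.02*463.942 = -3.935


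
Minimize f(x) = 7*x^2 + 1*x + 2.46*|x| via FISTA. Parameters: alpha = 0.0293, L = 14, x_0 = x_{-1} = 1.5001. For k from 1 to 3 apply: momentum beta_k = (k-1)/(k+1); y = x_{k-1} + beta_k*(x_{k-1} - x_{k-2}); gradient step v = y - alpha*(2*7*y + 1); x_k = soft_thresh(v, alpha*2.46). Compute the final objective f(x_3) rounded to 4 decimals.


FISTA on f(x) = 7*x^2 + 1*x + 2.46*|x|
L = 14, alpha = 0.0293
Iteration 1: beta = 0.0, y = 1.5001 + 0.0*(1.5001 - 1.5001) = 1.5001
  grad(y) = 22.0014, v = y - alpha*grad = 0.8555
  prox(v) = soft_thresh(0.8555, 0.0721) = 0.7834
Iteration 2: beta = 0.3333, y = 0.7834 + 0.3333*(0.7834 - 1.5001) = 0.5445
  grad(y) = 8.6226, v = y - alpha*grad = 0.2918
  prox(v) = soft_thresh(0.2918, 0.0721) = 0.2198
Iteration 3: beta = 0.5, y = 0.2198 + 0.5*(0.2198 - 0.7834) = -0.0621
  grad(y) = 0.1311, v = y - alpha*grad = -0.0659
  prox(v) = soft_thresh(-0.0659, 0.0721) = 0.0
f(x_3) = 7*0.0^2 + 1*0.0 + 2.46*|0.0| = 0.0


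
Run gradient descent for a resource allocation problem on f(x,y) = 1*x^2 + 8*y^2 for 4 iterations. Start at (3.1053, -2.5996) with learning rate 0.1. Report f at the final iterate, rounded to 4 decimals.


Gradient descent on f(x,y) = 1*x^2 + 8*y^2.
Starting point: (3.1053, -2.5996), alpha = 0.1
Step 1: grad_x = 2*1*3.1053 = 6.2106, grad_y = 2*8*-2.5996 = -41.5936
  x_1 = 3.1053 - 0.1*6.2106 = 2.4842
  y_1 = -2.5996 - 0.1*-41.5936 = 1.5598
Step 2: grad_x = 2*1*2.4842 = 4.9685, grad_y = 2*8*1.5598 = 24.9562
  x_2 = 2.4842 - 0.1*4.9685 = 1.9874
  y_2 = 1.5598 - 0.1*24.9562 = -0.9359
Step 3: grad_x = 2*1*1.9874 = 3.9748, grad_y = 2*8*-0.9359 = -14.9737
  x_3 = 1.9874 - 0.1*3.9748 = 1.5899
  y_3 = -0.9359 - 0.1*-14.9737 = 0.5615
Step 4: grad_x = 2*1*1.5899 = 3.1798, grad_y = 2*8*0.5615 = 8.9842
  x_4 = 1.5899 - 0.1*3.1798 = 1.2719
  y_4 = 0.5615 - 0.1*8.9842 = -0.3369
f(1.2719, -0.3369) = 1*1.2719^2 + 8*(-0.3369)^2 = 2.5259


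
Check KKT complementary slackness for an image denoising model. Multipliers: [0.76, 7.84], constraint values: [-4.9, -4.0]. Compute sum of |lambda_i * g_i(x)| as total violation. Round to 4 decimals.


KKT complementary slackness check:
lambda_1 * g_1 = 0.76 * -4.9 = -3.724
lambda_2 * g_2 = 7.84 * -4.0 = -31.36
Total violation = 3.724 + 31.36 = 35.084


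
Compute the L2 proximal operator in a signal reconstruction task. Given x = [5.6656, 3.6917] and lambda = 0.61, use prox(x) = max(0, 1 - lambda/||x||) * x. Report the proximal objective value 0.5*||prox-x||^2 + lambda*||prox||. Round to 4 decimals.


Step 1: Compute ||x||.
||x|| = 6.7622
Step 2: Compute scaling factor.
scale = max(0, 1 - 0.61/6.7622) = 0.9098
Step 3: prox(x) = [5.1545, 3.3587]
||prox(x)|| = 6.1522
Step 4: Proximal objective.
0.5*||prox-x||^2 = 0.1861
lambda*||prox|| = 3.7528
Total = 3.9389
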